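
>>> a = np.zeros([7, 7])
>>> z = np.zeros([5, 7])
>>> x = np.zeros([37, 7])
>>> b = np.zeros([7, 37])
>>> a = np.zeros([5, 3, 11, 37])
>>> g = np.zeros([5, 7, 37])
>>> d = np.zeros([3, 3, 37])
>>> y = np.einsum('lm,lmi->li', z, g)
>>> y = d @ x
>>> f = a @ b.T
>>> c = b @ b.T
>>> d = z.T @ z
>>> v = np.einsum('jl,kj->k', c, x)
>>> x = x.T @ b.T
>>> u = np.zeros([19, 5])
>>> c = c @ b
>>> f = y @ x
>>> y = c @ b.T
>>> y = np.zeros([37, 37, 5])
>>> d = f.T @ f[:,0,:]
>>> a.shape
(5, 3, 11, 37)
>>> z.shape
(5, 7)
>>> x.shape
(7, 7)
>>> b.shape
(7, 37)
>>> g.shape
(5, 7, 37)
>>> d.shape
(7, 3, 7)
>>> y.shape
(37, 37, 5)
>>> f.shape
(3, 3, 7)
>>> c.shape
(7, 37)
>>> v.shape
(37,)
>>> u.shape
(19, 5)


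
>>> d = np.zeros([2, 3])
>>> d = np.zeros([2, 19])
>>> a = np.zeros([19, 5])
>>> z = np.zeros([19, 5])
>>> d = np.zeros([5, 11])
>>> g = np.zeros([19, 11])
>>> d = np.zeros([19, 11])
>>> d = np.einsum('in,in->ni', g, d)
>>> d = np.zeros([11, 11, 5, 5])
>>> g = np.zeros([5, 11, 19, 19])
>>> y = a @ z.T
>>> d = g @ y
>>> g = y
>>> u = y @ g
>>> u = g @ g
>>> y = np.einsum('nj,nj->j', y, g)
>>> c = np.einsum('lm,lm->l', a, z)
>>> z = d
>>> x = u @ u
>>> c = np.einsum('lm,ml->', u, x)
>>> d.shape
(5, 11, 19, 19)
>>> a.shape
(19, 5)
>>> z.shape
(5, 11, 19, 19)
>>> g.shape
(19, 19)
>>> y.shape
(19,)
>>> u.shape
(19, 19)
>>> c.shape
()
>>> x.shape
(19, 19)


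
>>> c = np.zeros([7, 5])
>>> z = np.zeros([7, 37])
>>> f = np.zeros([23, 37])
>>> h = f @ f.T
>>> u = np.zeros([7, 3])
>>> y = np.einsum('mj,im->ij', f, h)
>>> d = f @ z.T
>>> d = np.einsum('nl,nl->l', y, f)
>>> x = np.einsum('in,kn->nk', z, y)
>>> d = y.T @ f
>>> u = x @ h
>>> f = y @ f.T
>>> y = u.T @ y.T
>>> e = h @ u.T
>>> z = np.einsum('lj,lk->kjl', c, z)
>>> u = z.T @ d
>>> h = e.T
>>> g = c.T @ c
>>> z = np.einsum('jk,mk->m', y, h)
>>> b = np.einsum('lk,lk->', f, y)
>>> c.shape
(7, 5)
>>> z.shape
(37,)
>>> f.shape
(23, 23)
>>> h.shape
(37, 23)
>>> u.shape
(7, 5, 37)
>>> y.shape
(23, 23)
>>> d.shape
(37, 37)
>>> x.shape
(37, 23)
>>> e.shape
(23, 37)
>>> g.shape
(5, 5)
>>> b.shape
()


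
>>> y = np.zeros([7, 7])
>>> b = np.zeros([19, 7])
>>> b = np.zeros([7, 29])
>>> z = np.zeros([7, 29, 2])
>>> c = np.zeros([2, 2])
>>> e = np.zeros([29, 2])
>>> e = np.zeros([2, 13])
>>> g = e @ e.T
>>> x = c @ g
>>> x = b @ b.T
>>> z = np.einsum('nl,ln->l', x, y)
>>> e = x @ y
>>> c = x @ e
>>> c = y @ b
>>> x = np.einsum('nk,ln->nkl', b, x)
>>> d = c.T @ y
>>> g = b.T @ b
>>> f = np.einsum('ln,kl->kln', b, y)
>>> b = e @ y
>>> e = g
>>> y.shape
(7, 7)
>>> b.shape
(7, 7)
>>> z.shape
(7,)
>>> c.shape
(7, 29)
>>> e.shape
(29, 29)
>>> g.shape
(29, 29)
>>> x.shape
(7, 29, 7)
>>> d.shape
(29, 7)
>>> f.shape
(7, 7, 29)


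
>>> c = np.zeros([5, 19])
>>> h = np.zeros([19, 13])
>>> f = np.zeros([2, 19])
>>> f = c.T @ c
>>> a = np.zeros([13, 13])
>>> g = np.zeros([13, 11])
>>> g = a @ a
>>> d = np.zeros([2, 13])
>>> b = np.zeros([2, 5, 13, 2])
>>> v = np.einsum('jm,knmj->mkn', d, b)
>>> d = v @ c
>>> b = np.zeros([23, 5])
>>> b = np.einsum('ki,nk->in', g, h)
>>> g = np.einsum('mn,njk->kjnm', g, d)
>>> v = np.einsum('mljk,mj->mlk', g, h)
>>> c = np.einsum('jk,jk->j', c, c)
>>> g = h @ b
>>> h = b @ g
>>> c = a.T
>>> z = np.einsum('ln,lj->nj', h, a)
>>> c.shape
(13, 13)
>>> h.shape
(13, 19)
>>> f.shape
(19, 19)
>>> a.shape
(13, 13)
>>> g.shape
(19, 19)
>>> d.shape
(13, 2, 19)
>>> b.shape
(13, 19)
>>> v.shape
(19, 2, 13)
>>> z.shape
(19, 13)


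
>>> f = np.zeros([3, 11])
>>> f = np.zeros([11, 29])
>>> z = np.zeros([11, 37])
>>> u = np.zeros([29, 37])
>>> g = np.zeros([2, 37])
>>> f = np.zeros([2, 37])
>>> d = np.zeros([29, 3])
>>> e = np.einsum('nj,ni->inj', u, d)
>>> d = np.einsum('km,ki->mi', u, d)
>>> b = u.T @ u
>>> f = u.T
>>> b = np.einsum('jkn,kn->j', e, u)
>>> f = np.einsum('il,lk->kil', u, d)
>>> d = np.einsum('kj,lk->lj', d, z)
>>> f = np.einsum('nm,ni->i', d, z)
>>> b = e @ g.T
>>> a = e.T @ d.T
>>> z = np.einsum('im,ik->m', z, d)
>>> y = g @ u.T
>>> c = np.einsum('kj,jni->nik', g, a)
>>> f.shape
(37,)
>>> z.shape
(37,)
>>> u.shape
(29, 37)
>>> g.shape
(2, 37)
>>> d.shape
(11, 3)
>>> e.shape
(3, 29, 37)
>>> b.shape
(3, 29, 2)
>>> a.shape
(37, 29, 11)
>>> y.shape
(2, 29)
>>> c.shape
(29, 11, 2)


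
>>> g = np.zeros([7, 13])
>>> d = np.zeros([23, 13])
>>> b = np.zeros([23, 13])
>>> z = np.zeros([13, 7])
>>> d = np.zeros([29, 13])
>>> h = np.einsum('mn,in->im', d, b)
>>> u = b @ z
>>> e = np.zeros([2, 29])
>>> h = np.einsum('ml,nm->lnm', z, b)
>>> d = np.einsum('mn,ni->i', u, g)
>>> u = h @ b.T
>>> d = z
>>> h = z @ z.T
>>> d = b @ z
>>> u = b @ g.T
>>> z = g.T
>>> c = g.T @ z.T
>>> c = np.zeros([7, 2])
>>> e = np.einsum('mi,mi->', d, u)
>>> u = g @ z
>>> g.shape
(7, 13)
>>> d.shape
(23, 7)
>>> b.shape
(23, 13)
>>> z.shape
(13, 7)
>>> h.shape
(13, 13)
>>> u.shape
(7, 7)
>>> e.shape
()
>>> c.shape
(7, 2)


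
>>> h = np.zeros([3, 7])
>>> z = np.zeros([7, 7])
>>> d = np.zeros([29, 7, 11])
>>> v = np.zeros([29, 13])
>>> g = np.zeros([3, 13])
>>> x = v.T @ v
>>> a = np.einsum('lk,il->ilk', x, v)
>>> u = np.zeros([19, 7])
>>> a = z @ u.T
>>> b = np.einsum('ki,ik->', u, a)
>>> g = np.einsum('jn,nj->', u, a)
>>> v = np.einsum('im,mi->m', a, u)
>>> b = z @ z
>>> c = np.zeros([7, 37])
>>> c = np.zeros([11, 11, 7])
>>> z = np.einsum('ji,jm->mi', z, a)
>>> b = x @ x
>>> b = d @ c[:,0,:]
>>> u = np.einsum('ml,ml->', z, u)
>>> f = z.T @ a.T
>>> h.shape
(3, 7)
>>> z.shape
(19, 7)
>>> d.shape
(29, 7, 11)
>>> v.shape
(19,)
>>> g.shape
()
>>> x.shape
(13, 13)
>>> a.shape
(7, 19)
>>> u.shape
()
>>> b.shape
(29, 7, 7)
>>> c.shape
(11, 11, 7)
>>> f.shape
(7, 7)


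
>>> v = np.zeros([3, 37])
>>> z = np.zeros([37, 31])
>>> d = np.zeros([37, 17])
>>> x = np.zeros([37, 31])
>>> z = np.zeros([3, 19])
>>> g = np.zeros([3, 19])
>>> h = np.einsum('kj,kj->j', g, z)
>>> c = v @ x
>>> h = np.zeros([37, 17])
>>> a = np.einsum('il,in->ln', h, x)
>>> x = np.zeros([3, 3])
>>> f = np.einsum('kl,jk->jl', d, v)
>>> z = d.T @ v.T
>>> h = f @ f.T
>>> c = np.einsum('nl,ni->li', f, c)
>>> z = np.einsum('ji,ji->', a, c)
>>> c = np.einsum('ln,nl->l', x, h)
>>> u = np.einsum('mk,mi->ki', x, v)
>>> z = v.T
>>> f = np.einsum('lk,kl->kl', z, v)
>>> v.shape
(3, 37)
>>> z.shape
(37, 3)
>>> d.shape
(37, 17)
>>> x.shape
(3, 3)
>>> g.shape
(3, 19)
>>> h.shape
(3, 3)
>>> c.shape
(3,)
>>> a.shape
(17, 31)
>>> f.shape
(3, 37)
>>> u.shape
(3, 37)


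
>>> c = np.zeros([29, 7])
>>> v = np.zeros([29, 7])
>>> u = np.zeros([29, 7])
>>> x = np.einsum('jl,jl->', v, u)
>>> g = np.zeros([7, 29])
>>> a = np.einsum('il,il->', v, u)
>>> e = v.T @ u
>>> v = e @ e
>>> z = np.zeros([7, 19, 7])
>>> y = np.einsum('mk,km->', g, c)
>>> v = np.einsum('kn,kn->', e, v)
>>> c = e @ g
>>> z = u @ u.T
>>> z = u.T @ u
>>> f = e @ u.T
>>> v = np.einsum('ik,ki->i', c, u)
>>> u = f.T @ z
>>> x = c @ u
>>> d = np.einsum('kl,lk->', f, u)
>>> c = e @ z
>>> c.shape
(7, 7)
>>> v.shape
(7,)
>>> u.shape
(29, 7)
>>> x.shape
(7, 7)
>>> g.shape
(7, 29)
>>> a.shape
()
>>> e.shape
(7, 7)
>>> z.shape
(7, 7)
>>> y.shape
()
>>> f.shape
(7, 29)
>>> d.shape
()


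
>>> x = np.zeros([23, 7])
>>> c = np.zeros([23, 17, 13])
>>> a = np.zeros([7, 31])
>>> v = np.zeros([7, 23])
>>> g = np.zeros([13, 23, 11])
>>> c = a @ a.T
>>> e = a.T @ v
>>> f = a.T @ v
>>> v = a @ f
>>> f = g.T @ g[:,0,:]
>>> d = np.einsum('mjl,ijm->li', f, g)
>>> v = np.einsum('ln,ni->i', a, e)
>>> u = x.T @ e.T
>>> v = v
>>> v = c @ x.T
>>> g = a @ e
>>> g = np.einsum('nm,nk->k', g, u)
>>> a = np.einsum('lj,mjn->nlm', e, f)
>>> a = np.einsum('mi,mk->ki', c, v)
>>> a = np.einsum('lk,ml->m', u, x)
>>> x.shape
(23, 7)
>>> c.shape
(7, 7)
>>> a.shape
(23,)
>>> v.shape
(7, 23)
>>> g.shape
(31,)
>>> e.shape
(31, 23)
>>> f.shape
(11, 23, 11)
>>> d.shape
(11, 13)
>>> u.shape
(7, 31)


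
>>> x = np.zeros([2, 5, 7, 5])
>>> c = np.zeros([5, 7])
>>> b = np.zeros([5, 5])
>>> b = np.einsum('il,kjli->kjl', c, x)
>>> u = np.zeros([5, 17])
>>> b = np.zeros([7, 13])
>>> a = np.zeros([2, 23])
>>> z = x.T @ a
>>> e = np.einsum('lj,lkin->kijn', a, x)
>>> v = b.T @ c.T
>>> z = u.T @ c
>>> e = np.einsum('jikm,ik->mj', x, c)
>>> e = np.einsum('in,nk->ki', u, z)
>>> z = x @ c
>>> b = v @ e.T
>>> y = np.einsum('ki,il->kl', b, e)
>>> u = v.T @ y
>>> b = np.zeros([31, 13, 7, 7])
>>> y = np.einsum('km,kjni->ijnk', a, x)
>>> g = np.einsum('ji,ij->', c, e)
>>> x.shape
(2, 5, 7, 5)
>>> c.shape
(5, 7)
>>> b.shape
(31, 13, 7, 7)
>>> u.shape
(5, 5)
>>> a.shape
(2, 23)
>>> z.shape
(2, 5, 7, 7)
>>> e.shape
(7, 5)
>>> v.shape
(13, 5)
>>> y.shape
(5, 5, 7, 2)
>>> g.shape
()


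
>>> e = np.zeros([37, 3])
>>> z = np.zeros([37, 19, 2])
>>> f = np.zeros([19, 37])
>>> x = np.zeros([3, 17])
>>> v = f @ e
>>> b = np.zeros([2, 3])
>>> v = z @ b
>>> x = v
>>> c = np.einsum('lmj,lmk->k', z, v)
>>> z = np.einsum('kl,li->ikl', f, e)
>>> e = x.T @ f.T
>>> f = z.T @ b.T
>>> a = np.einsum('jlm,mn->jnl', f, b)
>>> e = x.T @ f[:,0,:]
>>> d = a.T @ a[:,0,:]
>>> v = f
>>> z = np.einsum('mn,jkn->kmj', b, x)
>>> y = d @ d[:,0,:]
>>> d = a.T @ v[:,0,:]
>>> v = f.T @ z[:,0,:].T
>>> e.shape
(3, 19, 2)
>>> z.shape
(19, 2, 37)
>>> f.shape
(37, 19, 2)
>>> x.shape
(37, 19, 3)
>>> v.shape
(2, 19, 19)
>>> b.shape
(2, 3)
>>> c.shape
(3,)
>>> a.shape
(37, 3, 19)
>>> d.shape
(19, 3, 2)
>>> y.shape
(19, 3, 19)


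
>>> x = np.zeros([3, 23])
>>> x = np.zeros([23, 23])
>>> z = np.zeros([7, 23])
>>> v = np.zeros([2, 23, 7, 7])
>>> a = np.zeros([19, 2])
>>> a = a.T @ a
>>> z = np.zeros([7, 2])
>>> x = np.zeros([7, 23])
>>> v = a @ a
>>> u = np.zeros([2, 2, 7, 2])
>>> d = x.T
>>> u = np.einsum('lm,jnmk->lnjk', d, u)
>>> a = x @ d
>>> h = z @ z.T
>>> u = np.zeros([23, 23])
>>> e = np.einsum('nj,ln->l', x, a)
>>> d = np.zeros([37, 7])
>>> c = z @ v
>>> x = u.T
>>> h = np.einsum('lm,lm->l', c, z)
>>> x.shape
(23, 23)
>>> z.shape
(7, 2)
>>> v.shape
(2, 2)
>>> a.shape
(7, 7)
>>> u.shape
(23, 23)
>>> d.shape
(37, 7)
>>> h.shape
(7,)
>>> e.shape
(7,)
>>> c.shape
(7, 2)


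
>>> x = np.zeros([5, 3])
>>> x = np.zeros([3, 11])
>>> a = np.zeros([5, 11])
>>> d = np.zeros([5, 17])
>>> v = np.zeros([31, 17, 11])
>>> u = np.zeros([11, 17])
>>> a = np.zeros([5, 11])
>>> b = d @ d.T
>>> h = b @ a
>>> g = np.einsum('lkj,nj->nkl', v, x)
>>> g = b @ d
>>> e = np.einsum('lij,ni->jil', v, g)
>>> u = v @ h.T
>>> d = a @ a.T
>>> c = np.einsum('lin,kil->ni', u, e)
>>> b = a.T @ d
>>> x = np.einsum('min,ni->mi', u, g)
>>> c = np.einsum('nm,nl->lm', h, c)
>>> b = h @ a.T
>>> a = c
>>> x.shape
(31, 17)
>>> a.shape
(17, 11)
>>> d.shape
(5, 5)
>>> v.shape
(31, 17, 11)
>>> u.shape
(31, 17, 5)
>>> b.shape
(5, 5)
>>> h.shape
(5, 11)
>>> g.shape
(5, 17)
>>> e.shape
(11, 17, 31)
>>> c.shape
(17, 11)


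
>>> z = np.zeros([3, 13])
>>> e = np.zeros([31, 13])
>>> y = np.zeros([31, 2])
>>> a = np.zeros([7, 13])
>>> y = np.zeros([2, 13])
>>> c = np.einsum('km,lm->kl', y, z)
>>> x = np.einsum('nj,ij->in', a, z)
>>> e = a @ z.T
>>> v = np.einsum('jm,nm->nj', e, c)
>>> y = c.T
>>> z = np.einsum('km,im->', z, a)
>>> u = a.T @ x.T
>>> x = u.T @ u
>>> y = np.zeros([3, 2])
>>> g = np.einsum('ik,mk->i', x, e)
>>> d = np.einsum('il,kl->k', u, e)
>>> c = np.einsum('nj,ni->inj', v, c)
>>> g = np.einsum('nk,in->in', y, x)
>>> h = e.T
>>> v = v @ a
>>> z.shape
()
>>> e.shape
(7, 3)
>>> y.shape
(3, 2)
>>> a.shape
(7, 13)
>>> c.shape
(3, 2, 7)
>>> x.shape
(3, 3)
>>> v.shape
(2, 13)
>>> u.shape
(13, 3)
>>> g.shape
(3, 3)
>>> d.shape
(7,)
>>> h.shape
(3, 7)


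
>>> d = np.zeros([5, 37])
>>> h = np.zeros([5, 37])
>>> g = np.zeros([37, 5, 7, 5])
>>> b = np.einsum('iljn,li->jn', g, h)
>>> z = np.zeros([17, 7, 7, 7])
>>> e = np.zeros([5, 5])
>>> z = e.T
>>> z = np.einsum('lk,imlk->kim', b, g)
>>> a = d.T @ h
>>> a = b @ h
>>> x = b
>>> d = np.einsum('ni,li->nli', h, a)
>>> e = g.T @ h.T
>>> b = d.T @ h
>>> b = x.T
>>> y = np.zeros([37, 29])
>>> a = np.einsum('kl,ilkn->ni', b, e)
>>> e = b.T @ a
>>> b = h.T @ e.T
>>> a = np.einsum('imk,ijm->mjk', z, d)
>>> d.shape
(5, 7, 37)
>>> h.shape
(5, 37)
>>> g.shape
(37, 5, 7, 5)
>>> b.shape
(37, 7)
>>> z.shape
(5, 37, 5)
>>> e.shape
(7, 5)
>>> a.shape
(37, 7, 5)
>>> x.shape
(7, 5)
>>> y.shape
(37, 29)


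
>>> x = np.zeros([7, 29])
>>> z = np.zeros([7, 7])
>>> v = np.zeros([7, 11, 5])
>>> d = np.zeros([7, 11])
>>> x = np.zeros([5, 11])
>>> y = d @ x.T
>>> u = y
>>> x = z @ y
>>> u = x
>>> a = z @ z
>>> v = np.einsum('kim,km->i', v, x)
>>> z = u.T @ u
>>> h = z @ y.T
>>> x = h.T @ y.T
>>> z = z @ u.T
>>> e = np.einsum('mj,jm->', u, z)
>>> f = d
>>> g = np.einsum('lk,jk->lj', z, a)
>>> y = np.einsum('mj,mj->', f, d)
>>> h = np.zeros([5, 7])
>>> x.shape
(7, 7)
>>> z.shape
(5, 7)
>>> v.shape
(11,)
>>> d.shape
(7, 11)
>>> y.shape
()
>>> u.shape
(7, 5)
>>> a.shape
(7, 7)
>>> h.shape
(5, 7)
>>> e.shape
()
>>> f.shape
(7, 11)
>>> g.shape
(5, 7)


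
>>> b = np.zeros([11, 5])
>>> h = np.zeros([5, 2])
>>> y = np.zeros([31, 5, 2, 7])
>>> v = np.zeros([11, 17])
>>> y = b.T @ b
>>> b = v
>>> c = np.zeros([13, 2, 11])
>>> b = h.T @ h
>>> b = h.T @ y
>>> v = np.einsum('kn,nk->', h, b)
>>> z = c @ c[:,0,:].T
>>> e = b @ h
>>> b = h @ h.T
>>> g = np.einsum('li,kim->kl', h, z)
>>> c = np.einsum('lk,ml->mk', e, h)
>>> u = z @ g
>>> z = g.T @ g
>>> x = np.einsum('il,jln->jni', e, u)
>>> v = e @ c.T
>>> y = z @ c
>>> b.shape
(5, 5)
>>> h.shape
(5, 2)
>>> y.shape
(5, 2)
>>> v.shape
(2, 5)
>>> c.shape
(5, 2)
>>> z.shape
(5, 5)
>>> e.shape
(2, 2)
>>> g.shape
(13, 5)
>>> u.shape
(13, 2, 5)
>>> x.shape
(13, 5, 2)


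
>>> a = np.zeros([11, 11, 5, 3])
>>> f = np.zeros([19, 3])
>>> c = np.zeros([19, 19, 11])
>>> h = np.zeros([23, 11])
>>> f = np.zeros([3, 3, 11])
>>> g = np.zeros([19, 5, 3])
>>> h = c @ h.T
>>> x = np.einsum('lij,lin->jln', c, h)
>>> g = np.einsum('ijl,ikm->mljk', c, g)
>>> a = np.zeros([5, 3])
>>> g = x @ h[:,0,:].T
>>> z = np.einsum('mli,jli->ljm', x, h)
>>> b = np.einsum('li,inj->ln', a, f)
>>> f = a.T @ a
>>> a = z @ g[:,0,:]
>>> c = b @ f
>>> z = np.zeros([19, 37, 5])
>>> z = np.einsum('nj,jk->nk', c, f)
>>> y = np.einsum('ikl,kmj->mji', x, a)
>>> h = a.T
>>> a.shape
(19, 19, 19)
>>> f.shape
(3, 3)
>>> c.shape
(5, 3)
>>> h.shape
(19, 19, 19)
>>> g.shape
(11, 19, 19)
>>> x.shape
(11, 19, 23)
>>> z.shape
(5, 3)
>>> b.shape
(5, 3)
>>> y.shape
(19, 19, 11)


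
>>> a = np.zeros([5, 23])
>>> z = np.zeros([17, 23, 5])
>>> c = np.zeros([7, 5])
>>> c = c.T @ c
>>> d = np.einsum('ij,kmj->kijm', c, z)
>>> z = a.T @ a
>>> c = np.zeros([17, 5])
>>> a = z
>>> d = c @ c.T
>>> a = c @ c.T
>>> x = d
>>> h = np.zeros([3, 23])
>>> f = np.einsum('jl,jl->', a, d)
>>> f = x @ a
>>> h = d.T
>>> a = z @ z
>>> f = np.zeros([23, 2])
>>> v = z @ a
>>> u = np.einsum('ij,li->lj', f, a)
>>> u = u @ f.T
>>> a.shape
(23, 23)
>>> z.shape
(23, 23)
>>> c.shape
(17, 5)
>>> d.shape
(17, 17)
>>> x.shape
(17, 17)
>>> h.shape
(17, 17)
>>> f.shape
(23, 2)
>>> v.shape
(23, 23)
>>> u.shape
(23, 23)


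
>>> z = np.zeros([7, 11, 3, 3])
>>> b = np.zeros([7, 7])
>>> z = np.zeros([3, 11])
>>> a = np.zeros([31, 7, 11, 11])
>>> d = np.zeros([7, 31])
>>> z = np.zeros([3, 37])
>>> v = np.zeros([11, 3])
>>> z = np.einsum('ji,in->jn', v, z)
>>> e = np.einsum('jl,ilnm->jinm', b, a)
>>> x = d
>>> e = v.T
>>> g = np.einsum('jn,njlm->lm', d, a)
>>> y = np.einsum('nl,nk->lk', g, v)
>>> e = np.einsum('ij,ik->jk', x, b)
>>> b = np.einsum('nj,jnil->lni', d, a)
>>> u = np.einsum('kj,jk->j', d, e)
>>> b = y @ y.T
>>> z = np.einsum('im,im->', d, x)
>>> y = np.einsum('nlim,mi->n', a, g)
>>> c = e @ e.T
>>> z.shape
()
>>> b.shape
(11, 11)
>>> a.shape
(31, 7, 11, 11)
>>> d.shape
(7, 31)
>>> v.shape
(11, 3)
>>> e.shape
(31, 7)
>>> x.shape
(7, 31)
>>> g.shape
(11, 11)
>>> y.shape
(31,)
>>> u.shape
(31,)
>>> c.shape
(31, 31)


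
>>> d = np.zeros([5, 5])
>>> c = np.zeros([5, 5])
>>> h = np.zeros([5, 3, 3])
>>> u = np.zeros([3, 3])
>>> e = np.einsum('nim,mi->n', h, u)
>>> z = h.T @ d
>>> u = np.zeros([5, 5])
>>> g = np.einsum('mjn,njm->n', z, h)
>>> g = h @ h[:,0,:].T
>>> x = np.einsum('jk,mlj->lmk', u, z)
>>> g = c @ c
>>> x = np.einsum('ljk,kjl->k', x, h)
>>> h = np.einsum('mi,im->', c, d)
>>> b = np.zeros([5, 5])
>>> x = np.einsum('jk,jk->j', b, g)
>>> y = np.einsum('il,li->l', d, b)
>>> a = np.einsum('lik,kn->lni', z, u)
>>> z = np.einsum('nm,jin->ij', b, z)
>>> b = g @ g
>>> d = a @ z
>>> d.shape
(3, 5, 3)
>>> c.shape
(5, 5)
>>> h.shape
()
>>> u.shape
(5, 5)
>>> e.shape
(5,)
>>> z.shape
(3, 3)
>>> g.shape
(5, 5)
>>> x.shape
(5,)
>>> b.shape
(5, 5)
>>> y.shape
(5,)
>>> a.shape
(3, 5, 3)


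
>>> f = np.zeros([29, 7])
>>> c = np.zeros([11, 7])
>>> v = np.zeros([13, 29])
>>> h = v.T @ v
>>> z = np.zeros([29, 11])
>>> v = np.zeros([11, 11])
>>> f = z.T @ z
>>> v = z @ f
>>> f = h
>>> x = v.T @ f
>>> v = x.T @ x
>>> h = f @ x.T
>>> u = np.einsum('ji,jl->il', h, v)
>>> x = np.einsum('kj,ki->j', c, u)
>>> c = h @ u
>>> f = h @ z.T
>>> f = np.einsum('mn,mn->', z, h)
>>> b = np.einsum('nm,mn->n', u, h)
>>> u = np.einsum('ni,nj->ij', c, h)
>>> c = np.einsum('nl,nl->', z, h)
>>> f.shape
()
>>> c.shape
()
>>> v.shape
(29, 29)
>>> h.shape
(29, 11)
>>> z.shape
(29, 11)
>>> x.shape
(7,)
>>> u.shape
(29, 11)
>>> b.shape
(11,)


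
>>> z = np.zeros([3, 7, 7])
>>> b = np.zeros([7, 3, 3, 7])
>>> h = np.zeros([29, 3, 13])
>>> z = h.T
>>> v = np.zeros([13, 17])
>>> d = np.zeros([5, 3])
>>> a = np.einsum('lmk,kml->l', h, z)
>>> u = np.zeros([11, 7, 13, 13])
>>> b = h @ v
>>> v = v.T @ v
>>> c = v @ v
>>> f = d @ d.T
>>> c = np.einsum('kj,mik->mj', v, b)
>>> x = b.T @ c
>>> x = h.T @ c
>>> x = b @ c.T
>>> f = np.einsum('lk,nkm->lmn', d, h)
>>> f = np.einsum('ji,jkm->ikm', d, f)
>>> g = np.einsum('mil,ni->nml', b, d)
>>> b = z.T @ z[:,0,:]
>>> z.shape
(13, 3, 29)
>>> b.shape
(29, 3, 29)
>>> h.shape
(29, 3, 13)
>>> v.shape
(17, 17)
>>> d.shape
(5, 3)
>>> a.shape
(29,)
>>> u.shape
(11, 7, 13, 13)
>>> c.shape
(29, 17)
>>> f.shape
(3, 13, 29)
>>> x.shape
(29, 3, 29)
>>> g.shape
(5, 29, 17)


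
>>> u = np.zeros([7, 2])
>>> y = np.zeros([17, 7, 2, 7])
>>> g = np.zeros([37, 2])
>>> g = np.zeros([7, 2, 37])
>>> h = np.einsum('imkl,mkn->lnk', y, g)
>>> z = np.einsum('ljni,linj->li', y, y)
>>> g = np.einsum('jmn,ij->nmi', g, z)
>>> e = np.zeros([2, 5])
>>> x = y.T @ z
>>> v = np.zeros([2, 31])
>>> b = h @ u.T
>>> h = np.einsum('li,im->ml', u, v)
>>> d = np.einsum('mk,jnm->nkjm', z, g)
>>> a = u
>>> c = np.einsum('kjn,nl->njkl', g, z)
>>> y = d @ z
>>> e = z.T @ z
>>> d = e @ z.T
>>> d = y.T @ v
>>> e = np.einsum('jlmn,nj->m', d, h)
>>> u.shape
(7, 2)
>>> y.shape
(2, 7, 37, 7)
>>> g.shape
(37, 2, 17)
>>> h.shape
(31, 7)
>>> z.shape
(17, 7)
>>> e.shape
(7,)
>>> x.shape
(7, 2, 7, 7)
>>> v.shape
(2, 31)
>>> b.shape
(7, 37, 7)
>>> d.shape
(7, 37, 7, 31)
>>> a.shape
(7, 2)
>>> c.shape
(17, 2, 37, 7)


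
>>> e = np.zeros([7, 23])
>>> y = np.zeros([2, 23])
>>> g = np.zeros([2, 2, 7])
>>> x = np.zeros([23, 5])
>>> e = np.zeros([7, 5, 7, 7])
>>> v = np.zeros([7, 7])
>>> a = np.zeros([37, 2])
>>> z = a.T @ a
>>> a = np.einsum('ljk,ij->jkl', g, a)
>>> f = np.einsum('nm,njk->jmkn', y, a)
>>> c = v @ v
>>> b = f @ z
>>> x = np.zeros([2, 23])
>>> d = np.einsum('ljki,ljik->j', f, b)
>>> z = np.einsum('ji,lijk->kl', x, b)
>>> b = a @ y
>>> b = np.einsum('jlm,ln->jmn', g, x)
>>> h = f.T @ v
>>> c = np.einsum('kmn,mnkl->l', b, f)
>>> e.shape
(7, 5, 7, 7)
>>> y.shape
(2, 23)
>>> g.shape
(2, 2, 7)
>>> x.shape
(2, 23)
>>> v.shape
(7, 7)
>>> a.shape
(2, 7, 2)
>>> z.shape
(2, 7)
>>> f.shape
(7, 23, 2, 2)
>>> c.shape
(2,)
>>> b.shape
(2, 7, 23)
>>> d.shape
(23,)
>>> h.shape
(2, 2, 23, 7)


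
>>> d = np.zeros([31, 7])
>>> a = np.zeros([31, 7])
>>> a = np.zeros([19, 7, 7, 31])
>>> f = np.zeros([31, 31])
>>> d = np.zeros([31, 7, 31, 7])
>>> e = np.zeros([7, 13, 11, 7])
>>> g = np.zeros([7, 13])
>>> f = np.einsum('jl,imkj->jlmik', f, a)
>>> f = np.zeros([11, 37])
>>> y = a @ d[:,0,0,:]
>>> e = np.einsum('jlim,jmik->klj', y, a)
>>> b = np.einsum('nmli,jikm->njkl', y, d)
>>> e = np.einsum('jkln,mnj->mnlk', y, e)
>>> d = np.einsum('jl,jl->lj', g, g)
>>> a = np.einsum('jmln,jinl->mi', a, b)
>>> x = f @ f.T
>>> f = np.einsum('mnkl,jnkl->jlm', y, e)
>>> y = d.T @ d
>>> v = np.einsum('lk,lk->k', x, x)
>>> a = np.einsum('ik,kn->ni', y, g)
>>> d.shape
(13, 7)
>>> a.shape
(13, 7)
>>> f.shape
(31, 7, 19)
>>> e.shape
(31, 7, 7, 7)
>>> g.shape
(7, 13)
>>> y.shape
(7, 7)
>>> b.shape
(19, 31, 31, 7)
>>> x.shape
(11, 11)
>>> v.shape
(11,)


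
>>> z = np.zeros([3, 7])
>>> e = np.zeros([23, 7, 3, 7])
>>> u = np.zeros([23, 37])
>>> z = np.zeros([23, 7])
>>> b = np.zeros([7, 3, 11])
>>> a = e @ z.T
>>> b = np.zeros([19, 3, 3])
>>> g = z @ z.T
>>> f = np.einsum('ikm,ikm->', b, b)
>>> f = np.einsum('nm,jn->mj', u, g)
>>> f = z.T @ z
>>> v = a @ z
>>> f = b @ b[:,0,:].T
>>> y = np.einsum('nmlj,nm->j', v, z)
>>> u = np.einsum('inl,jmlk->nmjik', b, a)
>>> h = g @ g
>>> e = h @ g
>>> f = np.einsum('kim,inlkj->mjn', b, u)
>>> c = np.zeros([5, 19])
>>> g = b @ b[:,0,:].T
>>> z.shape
(23, 7)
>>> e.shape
(23, 23)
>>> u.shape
(3, 7, 23, 19, 23)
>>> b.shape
(19, 3, 3)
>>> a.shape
(23, 7, 3, 23)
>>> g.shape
(19, 3, 19)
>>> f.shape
(3, 23, 7)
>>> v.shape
(23, 7, 3, 7)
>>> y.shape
(7,)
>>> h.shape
(23, 23)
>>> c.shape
(5, 19)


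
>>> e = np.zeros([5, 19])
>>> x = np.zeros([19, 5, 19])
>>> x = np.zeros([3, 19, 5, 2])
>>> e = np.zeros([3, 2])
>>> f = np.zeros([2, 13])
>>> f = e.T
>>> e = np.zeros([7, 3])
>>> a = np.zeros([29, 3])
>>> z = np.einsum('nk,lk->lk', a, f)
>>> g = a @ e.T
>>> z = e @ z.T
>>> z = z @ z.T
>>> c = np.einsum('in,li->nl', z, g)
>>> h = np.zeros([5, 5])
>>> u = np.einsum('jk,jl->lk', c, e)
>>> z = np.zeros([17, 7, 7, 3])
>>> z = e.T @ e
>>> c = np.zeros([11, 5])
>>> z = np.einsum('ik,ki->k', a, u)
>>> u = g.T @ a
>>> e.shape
(7, 3)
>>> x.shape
(3, 19, 5, 2)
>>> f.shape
(2, 3)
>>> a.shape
(29, 3)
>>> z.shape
(3,)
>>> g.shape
(29, 7)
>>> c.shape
(11, 5)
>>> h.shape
(5, 5)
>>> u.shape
(7, 3)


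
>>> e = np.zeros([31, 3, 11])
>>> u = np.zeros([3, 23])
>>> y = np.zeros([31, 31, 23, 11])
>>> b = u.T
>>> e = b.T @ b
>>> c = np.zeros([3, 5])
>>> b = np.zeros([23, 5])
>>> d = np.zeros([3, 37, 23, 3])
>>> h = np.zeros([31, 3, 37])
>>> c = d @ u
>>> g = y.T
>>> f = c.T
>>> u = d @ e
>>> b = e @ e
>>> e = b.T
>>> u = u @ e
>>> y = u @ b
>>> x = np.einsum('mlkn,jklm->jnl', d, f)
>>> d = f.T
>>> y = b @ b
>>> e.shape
(3, 3)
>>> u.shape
(3, 37, 23, 3)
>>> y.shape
(3, 3)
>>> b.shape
(3, 3)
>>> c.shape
(3, 37, 23, 23)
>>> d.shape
(3, 37, 23, 23)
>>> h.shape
(31, 3, 37)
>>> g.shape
(11, 23, 31, 31)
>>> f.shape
(23, 23, 37, 3)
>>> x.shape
(23, 3, 37)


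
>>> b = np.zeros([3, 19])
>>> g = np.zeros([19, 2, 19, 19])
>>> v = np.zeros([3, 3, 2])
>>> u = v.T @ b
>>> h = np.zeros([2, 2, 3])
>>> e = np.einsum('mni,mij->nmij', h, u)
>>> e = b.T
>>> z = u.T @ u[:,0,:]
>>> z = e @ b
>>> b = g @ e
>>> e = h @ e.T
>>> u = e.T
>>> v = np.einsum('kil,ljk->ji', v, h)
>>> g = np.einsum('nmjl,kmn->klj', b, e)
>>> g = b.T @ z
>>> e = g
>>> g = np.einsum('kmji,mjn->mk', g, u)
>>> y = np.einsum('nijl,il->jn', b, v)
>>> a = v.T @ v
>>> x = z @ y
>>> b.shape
(19, 2, 19, 3)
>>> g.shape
(19, 3)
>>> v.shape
(2, 3)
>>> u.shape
(19, 2, 2)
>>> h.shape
(2, 2, 3)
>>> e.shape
(3, 19, 2, 19)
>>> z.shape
(19, 19)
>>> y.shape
(19, 19)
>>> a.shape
(3, 3)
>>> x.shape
(19, 19)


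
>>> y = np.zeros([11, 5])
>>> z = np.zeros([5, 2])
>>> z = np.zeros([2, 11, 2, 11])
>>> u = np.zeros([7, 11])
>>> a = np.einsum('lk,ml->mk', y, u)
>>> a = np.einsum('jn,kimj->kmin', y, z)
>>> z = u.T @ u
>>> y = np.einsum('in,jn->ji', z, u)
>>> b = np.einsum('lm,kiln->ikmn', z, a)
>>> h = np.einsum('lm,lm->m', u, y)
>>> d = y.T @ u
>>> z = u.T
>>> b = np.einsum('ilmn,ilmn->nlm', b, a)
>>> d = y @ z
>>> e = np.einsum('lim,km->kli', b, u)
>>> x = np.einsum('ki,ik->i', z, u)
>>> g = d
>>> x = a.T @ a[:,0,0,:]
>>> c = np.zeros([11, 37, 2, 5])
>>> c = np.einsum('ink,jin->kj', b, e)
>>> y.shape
(7, 11)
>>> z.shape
(11, 7)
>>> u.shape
(7, 11)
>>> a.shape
(2, 2, 11, 5)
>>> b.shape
(5, 2, 11)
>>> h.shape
(11,)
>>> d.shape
(7, 7)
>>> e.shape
(7, 5, 2)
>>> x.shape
(5, 11, 2, 5)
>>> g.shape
(7, 7)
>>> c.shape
(11, 7)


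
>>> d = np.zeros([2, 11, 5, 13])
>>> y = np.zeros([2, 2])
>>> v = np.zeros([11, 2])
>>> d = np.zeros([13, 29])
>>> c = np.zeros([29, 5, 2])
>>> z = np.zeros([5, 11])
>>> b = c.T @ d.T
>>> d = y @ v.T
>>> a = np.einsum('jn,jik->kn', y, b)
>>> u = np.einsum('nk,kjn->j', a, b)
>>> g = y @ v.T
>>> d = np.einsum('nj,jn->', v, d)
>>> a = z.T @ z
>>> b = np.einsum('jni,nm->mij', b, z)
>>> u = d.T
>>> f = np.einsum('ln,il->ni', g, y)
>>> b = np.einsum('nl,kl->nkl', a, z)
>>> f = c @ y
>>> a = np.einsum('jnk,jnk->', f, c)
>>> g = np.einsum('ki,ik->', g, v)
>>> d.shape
()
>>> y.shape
(2, 2)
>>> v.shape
(11, 2)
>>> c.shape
(29, 5, 2)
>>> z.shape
(5, 11)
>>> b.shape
(11, 5, 11)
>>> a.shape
()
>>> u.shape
()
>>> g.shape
()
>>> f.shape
(29, 5, 2)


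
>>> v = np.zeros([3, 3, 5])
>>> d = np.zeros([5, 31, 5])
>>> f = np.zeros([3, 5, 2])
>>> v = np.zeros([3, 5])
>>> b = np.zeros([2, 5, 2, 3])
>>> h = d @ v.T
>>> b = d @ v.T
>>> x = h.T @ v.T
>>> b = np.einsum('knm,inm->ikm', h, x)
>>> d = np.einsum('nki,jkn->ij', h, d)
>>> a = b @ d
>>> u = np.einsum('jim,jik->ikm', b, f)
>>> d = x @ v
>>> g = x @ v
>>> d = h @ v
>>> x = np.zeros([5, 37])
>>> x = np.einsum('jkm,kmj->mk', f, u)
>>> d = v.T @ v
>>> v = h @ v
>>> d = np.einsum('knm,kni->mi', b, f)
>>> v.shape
(5, 31, 5)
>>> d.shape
(3, 2)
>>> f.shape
(3, 5, 2)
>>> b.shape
(3, 5, 3)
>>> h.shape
(5, 31, 3)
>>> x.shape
(2, 5)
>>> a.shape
(3, 5, 5)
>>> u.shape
(5, 2, 3)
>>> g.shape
(3, 31, 5)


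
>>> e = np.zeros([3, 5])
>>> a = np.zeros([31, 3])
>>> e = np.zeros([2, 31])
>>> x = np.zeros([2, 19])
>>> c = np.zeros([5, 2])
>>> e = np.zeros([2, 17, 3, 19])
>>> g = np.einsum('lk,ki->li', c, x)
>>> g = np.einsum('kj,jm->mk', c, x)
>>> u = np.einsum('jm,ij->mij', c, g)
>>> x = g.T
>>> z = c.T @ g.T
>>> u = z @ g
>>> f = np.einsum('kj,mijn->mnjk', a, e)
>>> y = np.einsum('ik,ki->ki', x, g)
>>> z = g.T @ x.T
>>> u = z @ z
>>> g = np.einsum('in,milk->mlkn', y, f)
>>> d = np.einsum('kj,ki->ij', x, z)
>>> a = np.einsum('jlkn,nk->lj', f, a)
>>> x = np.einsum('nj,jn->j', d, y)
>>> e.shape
(2, 17, 3, 19)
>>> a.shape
(19, 2)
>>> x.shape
(19,)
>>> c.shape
(5, 2)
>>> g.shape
(2, 3, 31, 5)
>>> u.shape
(5, 5)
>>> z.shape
(5, 5)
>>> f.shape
(2, 19, 3, 31)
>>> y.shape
(19, 5)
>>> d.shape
(5, 19)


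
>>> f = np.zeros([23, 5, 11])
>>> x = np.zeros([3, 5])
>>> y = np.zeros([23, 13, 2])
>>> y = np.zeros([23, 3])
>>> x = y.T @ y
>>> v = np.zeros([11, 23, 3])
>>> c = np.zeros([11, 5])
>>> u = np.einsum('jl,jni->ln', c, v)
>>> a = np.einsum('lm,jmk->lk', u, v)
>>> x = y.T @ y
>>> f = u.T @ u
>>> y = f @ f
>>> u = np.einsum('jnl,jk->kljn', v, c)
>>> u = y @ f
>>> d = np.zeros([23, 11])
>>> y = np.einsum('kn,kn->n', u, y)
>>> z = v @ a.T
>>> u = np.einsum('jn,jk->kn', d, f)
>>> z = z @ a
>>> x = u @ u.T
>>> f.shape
(23, 23)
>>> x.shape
(23, 23)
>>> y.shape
(23,)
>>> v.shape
(11, 23, 3)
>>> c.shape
(11, 5)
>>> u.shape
(23, 11)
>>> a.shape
(5, 3)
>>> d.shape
(23, 11)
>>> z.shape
(11, 23, 3)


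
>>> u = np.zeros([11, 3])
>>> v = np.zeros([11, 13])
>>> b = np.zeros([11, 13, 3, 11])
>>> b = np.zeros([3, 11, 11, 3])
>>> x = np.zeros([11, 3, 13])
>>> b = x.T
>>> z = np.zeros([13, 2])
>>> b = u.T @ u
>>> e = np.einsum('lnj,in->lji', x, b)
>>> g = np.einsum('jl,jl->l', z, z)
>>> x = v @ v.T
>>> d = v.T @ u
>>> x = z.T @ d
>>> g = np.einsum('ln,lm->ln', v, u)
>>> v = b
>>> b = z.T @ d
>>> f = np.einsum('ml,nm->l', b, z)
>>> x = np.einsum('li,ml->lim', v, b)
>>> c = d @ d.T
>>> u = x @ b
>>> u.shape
(3, 3, 3)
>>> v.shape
(3, 3)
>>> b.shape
(2, 3)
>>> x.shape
(3, 3, 2)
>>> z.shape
(13, 2)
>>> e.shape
(11, 13, 3)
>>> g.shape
(11, 13)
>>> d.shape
(13, 3)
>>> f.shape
(3,)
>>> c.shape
(13, 13)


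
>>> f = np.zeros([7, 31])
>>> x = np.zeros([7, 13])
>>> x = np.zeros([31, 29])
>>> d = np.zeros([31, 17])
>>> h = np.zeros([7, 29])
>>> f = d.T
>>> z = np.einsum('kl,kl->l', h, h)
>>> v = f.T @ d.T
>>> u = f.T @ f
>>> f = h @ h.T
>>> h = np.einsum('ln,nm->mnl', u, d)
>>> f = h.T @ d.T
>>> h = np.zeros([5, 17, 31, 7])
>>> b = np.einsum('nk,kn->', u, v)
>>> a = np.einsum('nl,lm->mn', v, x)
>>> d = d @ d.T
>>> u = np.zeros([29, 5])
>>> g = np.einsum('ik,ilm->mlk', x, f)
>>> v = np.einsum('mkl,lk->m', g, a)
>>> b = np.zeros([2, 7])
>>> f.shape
(31, 31, 31)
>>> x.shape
(31, 29)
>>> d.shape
(31, 31)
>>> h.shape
(5, 17, 31, 7)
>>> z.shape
(29,)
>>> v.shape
(31,)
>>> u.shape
(29, 5)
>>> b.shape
(2, 7)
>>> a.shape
(29, 31)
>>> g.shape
(31, 31, 29)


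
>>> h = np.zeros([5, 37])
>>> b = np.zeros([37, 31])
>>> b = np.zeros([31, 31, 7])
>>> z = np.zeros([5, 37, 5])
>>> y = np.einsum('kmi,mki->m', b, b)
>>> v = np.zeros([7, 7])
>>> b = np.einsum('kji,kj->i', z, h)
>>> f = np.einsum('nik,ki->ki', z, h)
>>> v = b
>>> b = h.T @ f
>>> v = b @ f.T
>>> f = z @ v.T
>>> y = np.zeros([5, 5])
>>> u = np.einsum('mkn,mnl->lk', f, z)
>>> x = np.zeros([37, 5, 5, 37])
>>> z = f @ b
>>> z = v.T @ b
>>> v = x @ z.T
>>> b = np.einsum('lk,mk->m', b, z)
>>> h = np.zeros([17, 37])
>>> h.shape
(17, 37)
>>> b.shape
(5,)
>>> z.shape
(5, 37)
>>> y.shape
(5, 5)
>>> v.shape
(37, 5, 5, 5)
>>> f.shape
(5, 37, 37)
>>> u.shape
(5, 37)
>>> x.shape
(37, 5, 5, 37)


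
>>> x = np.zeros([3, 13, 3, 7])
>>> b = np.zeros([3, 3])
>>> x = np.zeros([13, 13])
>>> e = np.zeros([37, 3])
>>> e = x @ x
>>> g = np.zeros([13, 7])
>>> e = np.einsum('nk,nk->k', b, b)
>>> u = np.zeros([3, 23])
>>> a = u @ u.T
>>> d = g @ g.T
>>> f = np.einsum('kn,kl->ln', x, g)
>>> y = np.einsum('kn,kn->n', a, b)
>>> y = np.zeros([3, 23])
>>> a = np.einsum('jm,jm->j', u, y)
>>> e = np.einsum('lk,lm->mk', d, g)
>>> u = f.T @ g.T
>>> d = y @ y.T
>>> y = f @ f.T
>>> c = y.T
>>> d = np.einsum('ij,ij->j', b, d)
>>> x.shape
(13, 13)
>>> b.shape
(3, 3)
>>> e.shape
(7, 13)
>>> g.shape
(13, 7)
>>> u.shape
(13, 13)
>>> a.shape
(3,)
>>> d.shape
(3,)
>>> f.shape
(7, 13)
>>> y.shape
(7, 7)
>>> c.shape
(7, 7)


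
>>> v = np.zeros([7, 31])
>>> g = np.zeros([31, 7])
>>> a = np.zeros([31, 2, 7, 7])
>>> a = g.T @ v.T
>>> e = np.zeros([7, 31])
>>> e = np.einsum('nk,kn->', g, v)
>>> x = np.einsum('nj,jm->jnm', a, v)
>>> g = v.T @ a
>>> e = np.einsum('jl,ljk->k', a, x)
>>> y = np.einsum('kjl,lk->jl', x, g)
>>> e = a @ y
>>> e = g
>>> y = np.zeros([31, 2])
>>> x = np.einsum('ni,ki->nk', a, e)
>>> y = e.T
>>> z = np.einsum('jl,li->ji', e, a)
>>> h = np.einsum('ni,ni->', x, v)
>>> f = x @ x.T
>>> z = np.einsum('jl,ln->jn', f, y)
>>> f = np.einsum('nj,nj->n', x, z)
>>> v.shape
(7, 31)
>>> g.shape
(31, 7)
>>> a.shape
(7, 7)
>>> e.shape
(31, 7)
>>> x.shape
(7, 31)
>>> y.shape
(7, 31)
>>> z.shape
(7, 31)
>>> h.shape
()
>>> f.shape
(7,)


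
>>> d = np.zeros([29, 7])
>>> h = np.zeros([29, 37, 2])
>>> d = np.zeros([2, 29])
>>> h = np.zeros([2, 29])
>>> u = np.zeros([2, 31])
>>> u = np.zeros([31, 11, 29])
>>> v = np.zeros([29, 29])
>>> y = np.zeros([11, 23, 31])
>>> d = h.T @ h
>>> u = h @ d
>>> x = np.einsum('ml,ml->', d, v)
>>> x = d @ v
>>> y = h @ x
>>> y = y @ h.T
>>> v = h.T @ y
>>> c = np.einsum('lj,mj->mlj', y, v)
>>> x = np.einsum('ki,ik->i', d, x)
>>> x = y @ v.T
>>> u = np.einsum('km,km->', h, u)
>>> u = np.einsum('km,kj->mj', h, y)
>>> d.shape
(29, 29)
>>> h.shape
(2, 29)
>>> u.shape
(29, 2)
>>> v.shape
(29, 2)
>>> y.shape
(2, 2)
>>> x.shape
(2, 29)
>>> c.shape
(29, 2, 2)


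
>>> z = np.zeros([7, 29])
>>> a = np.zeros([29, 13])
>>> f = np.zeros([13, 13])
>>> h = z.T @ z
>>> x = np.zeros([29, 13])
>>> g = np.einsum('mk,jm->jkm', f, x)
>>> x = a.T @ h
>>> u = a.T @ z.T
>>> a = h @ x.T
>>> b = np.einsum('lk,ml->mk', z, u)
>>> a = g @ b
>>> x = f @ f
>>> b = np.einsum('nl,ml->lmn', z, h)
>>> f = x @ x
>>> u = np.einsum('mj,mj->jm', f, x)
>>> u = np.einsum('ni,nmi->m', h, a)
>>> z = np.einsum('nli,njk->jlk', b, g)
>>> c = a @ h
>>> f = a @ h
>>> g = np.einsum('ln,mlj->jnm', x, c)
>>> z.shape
(13, 29, 13)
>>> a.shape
(29, 13, 29)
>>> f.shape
(29, 13, 29)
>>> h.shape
(29, 29)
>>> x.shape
(13, 13)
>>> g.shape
(29, 13, 29)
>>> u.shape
(13,)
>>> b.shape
(29, 29, 7)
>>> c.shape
(29, 13, 29)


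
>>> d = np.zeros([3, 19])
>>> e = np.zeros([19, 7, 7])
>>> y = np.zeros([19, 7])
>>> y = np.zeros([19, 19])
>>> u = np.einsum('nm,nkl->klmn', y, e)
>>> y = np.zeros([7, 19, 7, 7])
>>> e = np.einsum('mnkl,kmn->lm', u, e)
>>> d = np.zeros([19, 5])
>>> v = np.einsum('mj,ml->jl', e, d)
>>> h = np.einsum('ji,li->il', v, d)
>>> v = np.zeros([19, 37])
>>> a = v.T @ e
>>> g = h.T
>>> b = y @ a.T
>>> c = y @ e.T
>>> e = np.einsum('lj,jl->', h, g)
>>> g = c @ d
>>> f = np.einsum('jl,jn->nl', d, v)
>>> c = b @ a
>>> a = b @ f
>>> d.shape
(19, 5)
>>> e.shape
()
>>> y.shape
(7, 19, 7, 7)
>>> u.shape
(7, 7, 19, 19)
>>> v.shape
(19, 37)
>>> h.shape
(5, 19)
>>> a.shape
(7, 19, 7, 5)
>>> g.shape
(7, 19, 7, 5)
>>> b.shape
(7, 19, 7, 37)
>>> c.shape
(7, 19, 7, 7)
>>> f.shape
(37, 5)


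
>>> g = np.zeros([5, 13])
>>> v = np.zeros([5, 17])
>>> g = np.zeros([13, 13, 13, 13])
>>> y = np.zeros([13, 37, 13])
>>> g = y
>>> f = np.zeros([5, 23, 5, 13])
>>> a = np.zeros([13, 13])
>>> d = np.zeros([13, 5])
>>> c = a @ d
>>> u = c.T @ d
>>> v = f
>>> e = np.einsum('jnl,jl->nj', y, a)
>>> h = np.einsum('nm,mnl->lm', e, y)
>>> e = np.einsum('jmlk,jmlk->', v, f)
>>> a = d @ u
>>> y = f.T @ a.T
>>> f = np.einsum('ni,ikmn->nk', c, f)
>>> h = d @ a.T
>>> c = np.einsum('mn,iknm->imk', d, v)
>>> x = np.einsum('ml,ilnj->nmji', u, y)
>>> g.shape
(13, 37, 13)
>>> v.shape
(5, 23, 5, 13)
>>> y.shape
(13, 5, 23, 13)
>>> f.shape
(13, 23)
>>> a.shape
(13, 5)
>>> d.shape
(13, 5)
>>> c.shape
(5, 13, 23)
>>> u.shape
(5, 5)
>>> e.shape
()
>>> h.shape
(13, 13)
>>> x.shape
(23, 5, 13, 13)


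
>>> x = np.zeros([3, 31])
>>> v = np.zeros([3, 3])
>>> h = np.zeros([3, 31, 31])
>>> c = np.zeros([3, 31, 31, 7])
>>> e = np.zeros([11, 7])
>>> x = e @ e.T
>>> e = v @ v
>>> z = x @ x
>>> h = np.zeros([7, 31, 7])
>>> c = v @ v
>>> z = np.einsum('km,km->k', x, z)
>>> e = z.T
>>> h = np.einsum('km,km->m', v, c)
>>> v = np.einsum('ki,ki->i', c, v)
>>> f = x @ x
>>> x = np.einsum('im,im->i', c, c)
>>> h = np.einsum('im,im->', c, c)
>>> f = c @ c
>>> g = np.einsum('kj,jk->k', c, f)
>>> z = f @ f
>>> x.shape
(3,)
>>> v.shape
(3,)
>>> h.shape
()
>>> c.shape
(3, 3)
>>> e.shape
(11,)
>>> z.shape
(3, 3)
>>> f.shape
(3, 3)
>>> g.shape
(3,)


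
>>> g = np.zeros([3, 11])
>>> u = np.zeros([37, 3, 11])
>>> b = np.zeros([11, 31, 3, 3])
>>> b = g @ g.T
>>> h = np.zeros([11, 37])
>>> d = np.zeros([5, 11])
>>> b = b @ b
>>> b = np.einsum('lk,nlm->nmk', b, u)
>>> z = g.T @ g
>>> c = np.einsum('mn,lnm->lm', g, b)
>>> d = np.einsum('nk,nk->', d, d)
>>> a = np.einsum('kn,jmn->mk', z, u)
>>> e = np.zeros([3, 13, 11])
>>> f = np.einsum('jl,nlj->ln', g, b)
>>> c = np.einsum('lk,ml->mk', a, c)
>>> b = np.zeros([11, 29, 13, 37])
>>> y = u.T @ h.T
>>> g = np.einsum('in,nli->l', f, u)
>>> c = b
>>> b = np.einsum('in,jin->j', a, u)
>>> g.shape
(3,)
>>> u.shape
(37, 3, 11)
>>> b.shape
(37,)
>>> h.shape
(11, 37)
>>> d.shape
()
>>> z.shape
(11, 11)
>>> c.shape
(11, 29, 13, 37)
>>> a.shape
(3, 11)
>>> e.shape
(3, 13, 11)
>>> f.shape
(11, 37)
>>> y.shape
(11, 3, 11)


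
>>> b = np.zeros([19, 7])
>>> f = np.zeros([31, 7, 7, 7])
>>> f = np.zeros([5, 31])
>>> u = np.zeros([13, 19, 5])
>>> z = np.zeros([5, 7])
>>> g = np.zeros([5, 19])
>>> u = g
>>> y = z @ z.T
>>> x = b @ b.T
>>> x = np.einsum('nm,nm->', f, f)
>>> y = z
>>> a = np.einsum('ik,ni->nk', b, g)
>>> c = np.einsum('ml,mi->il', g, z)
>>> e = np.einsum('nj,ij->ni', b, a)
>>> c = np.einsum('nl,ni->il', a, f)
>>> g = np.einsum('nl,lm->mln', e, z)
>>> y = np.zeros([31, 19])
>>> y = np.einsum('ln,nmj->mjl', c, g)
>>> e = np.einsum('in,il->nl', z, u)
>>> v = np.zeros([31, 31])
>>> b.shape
(19, 7)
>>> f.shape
(5, 31)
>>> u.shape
(5, 19)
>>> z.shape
(5, 7)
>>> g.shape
(7, 5, 19)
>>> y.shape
(5, 19, 31)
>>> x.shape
()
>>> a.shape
(5, 7)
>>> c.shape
(31, 7)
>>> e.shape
(7, 19)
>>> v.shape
(31, 31)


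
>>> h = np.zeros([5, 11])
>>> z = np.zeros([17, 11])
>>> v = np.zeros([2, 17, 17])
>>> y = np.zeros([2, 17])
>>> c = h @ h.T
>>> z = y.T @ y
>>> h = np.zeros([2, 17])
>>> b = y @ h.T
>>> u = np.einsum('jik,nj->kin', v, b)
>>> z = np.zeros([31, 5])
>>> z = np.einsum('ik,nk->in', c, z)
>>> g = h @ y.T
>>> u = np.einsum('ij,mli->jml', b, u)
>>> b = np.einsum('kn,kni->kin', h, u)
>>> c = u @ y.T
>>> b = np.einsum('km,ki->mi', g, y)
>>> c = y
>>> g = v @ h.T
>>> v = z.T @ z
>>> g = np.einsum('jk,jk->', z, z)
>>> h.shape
(2, 17)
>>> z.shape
(5, 31)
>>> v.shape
(31, 31)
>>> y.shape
(2, 17)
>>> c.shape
(2, 17)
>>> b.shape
(2, 17)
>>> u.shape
(2, 17, 17)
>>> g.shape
()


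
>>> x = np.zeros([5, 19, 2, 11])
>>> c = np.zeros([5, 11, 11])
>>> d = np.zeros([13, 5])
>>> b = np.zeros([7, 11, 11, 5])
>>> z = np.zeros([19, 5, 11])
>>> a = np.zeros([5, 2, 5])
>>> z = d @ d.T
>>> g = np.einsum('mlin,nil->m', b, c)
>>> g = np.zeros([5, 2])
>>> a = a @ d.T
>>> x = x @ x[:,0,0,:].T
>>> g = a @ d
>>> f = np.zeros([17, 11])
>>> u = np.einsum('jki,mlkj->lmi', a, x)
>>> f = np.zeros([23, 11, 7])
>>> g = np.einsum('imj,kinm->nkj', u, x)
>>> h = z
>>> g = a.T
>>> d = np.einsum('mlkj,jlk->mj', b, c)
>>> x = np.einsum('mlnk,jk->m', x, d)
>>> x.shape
(5,)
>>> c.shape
(5, 11, 11)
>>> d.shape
(7, 5)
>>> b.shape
(7, 11, 11, 5)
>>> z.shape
(13, 13)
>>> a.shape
(5, 2, 13)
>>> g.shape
(13, 2, 5)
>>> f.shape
(23, 11, 7)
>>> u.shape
(19, 5, 13)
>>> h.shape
(13, 13)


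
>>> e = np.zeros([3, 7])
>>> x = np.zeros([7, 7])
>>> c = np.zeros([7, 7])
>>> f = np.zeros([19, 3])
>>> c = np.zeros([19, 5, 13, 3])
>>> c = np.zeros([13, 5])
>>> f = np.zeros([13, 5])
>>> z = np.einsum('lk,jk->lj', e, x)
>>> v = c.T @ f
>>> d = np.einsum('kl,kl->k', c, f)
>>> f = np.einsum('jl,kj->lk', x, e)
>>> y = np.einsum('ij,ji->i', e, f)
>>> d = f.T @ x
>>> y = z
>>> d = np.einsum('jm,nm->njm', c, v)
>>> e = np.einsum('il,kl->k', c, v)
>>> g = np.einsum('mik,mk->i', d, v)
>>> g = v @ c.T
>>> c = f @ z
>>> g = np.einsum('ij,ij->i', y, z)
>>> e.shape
(5,)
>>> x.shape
(7, 7)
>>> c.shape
(7, 7)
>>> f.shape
(7, 3)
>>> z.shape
(3, 7)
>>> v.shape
(5, 5)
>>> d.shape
(5, 13, 5)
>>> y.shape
(3, 7)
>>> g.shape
(3,)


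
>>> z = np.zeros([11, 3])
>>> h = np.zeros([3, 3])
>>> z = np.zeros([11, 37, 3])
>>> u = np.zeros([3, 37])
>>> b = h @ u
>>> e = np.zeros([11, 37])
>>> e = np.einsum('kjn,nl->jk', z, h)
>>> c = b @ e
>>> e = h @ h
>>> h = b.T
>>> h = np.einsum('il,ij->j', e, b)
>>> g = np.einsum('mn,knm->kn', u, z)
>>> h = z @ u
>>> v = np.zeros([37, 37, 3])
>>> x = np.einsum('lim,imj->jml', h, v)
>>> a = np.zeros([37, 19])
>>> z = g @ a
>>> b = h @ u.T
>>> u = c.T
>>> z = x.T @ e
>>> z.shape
(11, 37, 3)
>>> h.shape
(11, 37, 37)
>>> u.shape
(11, 3)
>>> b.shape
(11, 37, 3)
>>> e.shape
(3, 3)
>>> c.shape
(3, 11)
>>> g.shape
(11, 37)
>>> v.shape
(37, 37, 3)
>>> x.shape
(3, 37, 11)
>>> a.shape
(37, 19)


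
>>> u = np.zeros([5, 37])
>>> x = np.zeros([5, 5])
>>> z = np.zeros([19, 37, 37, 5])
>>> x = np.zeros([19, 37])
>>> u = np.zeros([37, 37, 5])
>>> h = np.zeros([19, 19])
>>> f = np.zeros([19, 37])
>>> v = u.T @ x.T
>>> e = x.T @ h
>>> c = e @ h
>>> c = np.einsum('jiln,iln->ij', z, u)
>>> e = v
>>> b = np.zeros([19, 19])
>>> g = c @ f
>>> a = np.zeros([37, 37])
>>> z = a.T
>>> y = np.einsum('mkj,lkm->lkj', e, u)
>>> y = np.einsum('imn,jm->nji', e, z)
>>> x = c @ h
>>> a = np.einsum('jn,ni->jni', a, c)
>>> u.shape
(37, 37, 5)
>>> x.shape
(37, 19)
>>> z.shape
(37, 37)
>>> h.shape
(19, 19)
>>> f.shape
(19, 37)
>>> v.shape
(5, 37, 19)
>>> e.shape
(5, 37, 19)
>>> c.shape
(37, 19)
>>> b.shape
(19, 19)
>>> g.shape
(37, 37)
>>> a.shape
(37, 37, 19)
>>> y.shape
(19, 37, 5)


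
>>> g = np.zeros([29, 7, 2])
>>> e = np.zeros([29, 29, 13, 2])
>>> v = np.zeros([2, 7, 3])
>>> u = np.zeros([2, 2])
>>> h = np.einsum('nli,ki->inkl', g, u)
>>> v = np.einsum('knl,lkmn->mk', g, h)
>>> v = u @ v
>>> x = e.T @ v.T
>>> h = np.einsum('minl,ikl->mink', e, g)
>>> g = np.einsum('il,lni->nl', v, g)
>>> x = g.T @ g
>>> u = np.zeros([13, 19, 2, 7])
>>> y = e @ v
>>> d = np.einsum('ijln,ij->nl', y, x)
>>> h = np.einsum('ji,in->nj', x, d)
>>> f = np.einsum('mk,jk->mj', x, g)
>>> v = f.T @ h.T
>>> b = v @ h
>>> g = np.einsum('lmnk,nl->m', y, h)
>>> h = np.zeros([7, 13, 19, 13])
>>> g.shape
(29,)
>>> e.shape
(29, 29, 13, 2)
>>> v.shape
(7, 13)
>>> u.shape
(13, 19, 2, 7)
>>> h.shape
(7, 13, 19, 13)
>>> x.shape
(29, 29)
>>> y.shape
(29, 29, 13, 29)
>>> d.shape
(29, 13)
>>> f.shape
(29, 7)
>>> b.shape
(7, 29)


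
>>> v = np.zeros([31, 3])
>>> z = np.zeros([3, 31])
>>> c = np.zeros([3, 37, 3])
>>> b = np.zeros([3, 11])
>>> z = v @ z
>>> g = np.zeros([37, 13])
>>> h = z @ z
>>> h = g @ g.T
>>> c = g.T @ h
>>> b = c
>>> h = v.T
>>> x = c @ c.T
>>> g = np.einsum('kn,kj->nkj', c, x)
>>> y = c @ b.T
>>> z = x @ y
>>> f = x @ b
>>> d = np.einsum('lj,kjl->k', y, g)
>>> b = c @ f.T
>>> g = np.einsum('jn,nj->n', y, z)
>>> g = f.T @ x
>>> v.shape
(31, 3)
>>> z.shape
(13, 13)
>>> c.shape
(13, 37)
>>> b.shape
(13, 13)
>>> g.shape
(37, 13)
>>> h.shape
(3, 31)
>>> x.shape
(13, 13)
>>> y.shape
(13, 13)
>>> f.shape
(13, 37)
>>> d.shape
(37,)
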